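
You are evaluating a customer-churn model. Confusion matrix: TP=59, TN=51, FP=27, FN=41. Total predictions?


Total = TP + TN + FP + FN
= 59 + 51 + 27 + 41
= 178
(Predicted positive: 86, predicted negative: 92)

178


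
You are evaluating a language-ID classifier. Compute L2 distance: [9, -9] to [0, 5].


d = √((9-0)² + (-9-5)²)
  = √(81 + 196)
  = √277 = 16.6433

16.6433


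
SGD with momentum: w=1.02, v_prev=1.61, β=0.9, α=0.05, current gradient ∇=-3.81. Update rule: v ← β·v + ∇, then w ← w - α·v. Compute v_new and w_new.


v_new = 0.9·1.61 - 3.81 = 1.449 - 3.81 = -2.361
w_new = 1.02 - 0.05·-2.361 = 1.02 + 0.11805 = 1.13805

v_new=-2.361, w_new=1.13805


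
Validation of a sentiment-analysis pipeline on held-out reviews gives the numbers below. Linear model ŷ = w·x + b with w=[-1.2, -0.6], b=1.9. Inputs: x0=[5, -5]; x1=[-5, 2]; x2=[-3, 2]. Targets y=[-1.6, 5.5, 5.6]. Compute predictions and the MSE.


ŷ0 = (-1.2)·(5) + (-0.6)·(-5) + 1.9 = -1.1
ŷ1 = (-1.2)·(-5) + (-0.6)·(2) + 1.9 = 6.7
ŷ2 = (-1.2)·(-3) + (-0.6)·(2) + 1.9 = 4.3
errors² = [0.25, 1.44, 1.69]
MSE = 3.3800/3 = 1.1267

1.1267


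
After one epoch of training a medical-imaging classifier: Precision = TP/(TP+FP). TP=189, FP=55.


Precision = TP/(TP+FP)
= 189/(189+55)
= 189/244 = 77.46%

77.46%


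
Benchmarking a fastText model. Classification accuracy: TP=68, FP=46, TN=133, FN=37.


Accuracy = (TP+TN)/(TP+TN+FP+FN)
= (68+133)/(284)
= 201/284 = 70.77%

70.77%


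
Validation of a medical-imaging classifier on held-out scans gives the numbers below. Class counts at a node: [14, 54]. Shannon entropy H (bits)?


Probabilities: [14/68, 54/68] ≈ [0.2059, 0.7941]
H = -((14/68)·log₂(14/68) + (54/68)·log₂(54/68))
  = 0.7335 bits

0.7335 bits


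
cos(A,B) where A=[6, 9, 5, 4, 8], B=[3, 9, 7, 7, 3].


A·B = 6·3 + 9·9 + 5·7 + 4·7 + 8·3 = 186
‖A‖ = √222 = 14.8997, ‖B‖ = √197 = 14.0357
cos = 186/(√222·√197) = 186/√43734 = 0.8894

0.8894


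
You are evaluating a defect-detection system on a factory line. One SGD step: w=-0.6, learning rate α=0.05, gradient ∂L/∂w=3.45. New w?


w_new = w - α·∇
= -0.6 - 0.05·3.45
= -0.6 - 0.1725
= -0.7725

-0.7725


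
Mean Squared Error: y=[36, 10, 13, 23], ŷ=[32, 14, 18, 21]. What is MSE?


Squared errors: (36-32)²=16, (10-14)²=16, (13-18)²=25, (23-21)²=4
Sum = 61
MSE = 61/4 = 61/4

61/4


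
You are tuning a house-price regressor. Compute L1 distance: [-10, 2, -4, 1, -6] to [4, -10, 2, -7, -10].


d = |-10-4| + |2+ 10| + |-4-2| + |1+ 7| + |-6+ 10|
  = 14 + 12 + 6 + 8 + 4
  = 44

44


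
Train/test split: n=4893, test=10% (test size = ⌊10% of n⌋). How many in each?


Test = ⌊4893·10/100⌋ = 489
Train = 4893 - 489 = 4404

Train: 4404, Test: 489


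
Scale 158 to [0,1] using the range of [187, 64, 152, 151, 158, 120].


min=64, max=187
(158-64)/(187-64) = 94/123 = 0.7642

0.7642


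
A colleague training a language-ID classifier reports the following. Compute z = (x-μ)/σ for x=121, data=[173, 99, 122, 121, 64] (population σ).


μ = 115.8, σ = 35.5044
z = (121 - 115.8)/35.5044 = 0.1465

0.1465


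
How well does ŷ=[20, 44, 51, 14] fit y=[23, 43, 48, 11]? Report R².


ȳ = 31.25
SS_res = Σ(y-ŷ)² = 28
SS_tot = Σ(y-ȳ)² = 896.75
R² = 1 - SS_res/SS_tot = 1 - 0.0312 = 0.9688

0.9688


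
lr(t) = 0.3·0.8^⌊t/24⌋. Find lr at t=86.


n_drops = ⌊86/24⌋ = 3
lr = 0.3·0.8^3 = 0.3·0.512 = 0.1536

0.1536


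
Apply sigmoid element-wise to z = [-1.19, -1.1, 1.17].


σ(-1.19) = 1/(1+e^1.19) = 0.2333
σ(-1.1) = 1/(1+e^1.1) = 0.2497
σ(1.17) = 1/(1+e^-1.17) = 0.7631
result = [0.2333, 0.2497, 0.7631]

[0.2333, 0.2497, 0.7631]


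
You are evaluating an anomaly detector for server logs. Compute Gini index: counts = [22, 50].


Probabilities: [22/72, 50/72] ≈ [0.3056, 0.6944]
Σpᵢ² = (484 + 2500)/72² = 2984/5184
Gini = 1 - Σpᵢ² = 1 - 2984/5184 = 0.4244

0.4244


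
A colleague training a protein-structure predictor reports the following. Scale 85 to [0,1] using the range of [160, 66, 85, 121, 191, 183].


min=66, max=191
(85-66)/(191-66) = 19/125 = 0.152

0.152


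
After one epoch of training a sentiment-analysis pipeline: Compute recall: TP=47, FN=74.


Recall = TP/(TP+FN)
= 47/(47+74)
= 47/121 = 38.84%

38.84%


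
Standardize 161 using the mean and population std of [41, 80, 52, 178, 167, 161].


μ = 113.1667, σ = 56.9193
z = (161 - 113.1667)/56.9193 = 0.8404

0.8404


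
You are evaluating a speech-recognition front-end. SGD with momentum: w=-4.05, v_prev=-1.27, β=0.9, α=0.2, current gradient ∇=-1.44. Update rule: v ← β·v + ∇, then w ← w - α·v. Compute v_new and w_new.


v_new = 0.9·-1.27 - 1.44 = -1.143 - 1.44 = -2.583
w_new = -4.05 - 0.2·-2.583 = -4.05 + 0.5166 = -3.5334

v_new=-2.583, w_new=-3.5334


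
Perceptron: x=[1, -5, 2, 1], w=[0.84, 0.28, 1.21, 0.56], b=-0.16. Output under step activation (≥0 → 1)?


z = (1)·(0.84) + (-5)·(0.28) + (2)·(1.21) + (1)·(0.56) - 0.16
  = 2.26
step(z) = 1 (z≥0)

1


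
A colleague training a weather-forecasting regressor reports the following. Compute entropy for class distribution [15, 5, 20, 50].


Probabilities: [15/90, 5/90, 20/90, 50/90] ≈ [0.1667, 0.0556, 0.2222, 0.5556]
H = -((15/90)·log₂(15/90) + (5/90)·log₂(5/90) + (20/90)·log₂(20/90) + (50/90)·log₂(50/90))
  = 1.6158 bits

1.6158 bits


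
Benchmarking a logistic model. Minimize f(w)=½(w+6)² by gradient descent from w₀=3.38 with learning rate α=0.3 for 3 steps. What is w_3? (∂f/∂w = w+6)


step 1: grad = 3.38+6 = 9.38; w = 3.38 - 0.3·(9.38) = 0.566
step 2: grad = 0.566+6 = 6.566; w = 0.566 - 0.3·(6.566) = -1.4038
step 3: grad = -1.4038+6 = 4.5962; w = -1.4038 - 0.3·(4.5962) = -2.78266

-2.78266


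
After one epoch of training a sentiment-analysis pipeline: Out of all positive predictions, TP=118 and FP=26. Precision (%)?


Precision = TP/(TP+FP)
= 118/(118+26)
= 118/144 = 81.94%

81.94%


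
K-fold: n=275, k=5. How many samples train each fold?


Fold size = 275/5 = 55
Training per fold = 275 - 55 = 220

220


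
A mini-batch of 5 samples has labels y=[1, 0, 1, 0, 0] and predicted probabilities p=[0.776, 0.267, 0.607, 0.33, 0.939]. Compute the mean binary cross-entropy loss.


L[0] = -ln(0.776) = 0.2536
L[1] = -ln(1-0.267) = -ln(0.733) = 0.3106
L[2] = -ln(0.607) = 0.4992
L[3] = -ln(1-0.33) = -ln(0.67) = 0.4005
L[4] = -ln(1-0.939) = -ln(0.061) = 2.7969
mean = (0.2536 + 0.3106 + 0.4992 + 0.4005 + 2.7969)/5 = 0.8522

0.8522


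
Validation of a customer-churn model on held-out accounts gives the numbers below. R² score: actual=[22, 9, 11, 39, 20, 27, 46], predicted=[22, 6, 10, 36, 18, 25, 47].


ȳ = 24.8571
SS_res = Σ(y-ŷ)² = 28
SS_tot = Σ(y-ȳ)² = 1126.86
R² = 1 - SS_res/SS_tot = 1 - 0.0248 = 0.9752

0.9752


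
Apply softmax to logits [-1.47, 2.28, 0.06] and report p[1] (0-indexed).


Exponentials: e^-1.47=0.2299, e^2.28=9.7767, e^0.06=1.0618
Sum = 11.0684
Softmax = [0.0208, 0.8833, 0.0959]
p[1] = 9.7767/11.0684 = 0.8833

0.8833


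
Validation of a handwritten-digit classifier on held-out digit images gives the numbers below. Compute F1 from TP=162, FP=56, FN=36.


Precision = 162/218 = 0.7431
Recall = 162/198 = 0.8182
F1 = 2·P·R/(P+R) = 2·TP/(2·TP+FP+FN) = 324/(324+56+36) = 324/416 = 0.7788

0.7788


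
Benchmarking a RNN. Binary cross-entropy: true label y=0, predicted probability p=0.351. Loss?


BCE = -[y·ln(p) + (1-y)·ln(1-p)]
= -0 - 1·ln(1-0.351)
= -ln(0.649) = 0.4323

0.4323


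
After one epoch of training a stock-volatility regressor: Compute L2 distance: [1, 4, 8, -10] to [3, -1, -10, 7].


d = √((1-3)² + (4+ 1)² + (8+ 10)² + (-10-7)²)
  = √(4 + 25 + 324 + 289)
  = √642 = 25.3377

25.3377


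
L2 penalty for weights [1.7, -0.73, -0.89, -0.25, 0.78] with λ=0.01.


‖w‖₂² = (1.7)² + (-0.73)² + (-0.89)² + (-0.25)² + (0.78)²
     = 2.89 + 0.5329 + 0.7921 + 0.0625 + 0.6084
     = 4.8859
λ·‖w‖₂² = 0.01·4.8859 = 0.048859

0.048859


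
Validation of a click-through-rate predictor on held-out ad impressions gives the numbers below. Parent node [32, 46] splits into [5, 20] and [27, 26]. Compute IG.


Parent = [32, 46], H_parent = 0.9766
H_left = 0.7219 (n=25), H_right = 0.9997 (n=53)
H_children = (25/78)·0.7219 + (53/78)·0.9997 = 0.9107
IG = 0.9766 - 0.9107 = 0.0659

0.0659


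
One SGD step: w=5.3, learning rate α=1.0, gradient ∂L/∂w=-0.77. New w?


w_new = w - α·∇
= 5.3 - 1.0·-0.77
= 5.3 + 0.77
= 6.07

6.07


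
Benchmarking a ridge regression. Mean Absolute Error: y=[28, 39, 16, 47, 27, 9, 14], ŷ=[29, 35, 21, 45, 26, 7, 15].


Absolute errors: |28-29|=1, |39-35|=4, |16-21|=5, |47-45|=2, |27-26|=1, |9-7|=2, |14-15|=1
Sum = 16
MAE = 16/7 = 16/7

16/7


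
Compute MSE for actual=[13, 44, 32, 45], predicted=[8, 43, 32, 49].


Squared errors: (13-8)²=25, (44-43)²=1, (32-32)²=0, (45-49)²=16
Sum = 42
MSE = 42/4 = 21/2

21/2


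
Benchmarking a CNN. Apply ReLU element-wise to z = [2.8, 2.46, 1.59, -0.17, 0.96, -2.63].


ReLU(2.8) = max(0, 2.8) = 2.8
ReLU(2.46) = max(0, 2.46) = 2.46
ReLU(1.59) = max(0, 1.59) = 1.59
ReLU(-0.17) = max(0, -0.17) = 0.0
ReLU(0.96) = max(0, 0.96) = 0.96
ReLU(-2.63) = max(0, -2.63) = 0.0
result = [2.8, 2.46, 1.59, 0.0, 0.96, 0.0]

[2.8, 2.46, 1.59, 0.0, 0.96, 0.0]


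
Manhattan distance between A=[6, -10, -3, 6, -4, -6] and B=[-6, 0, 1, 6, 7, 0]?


d = |6+ 6| + |-10-0| + |-3-1| + |6-6| + |-4-7| + |-6-0|
  = 12 + 10 + 4 + 0 + 11 + 6
  = 43

43


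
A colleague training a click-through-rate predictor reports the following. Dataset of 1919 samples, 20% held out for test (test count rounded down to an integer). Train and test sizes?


Test = ⌊1919·20/100⌋ = 383
Train = 1919 - 383 = 1536

Train: 1536, Test: 383


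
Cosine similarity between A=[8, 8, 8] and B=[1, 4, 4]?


A·B = 8·1 + 8·4 + 8·4 = 72
‖A‖ = √192 = 13.8564, ‖B‖ = √33 = 5.7446
cos = 72/(√192·√33) = 72/√6336 = 0.9045

0.9045


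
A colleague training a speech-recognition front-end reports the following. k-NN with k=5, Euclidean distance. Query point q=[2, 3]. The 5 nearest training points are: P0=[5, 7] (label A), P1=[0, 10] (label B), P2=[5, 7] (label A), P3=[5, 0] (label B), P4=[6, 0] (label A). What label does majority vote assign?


d(q,P0) = 5.0  (label A)
d(q,P1) = 7.2801  (label B)
d(q,P2) = 5.0  (label A)
d(q,P3) = 4.2426  (label B)
d(q,P4) = 5.0  (label A)
Votes: A=3, B=2
Majority → A

A


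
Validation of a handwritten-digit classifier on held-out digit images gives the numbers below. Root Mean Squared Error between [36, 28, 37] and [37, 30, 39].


MSE = 9/3 = 3
RMSE = √(9/3) = 1.7321

1.7321


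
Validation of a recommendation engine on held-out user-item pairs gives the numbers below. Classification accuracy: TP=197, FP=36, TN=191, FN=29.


Accuracy = (TP+TN)/(TP+TN+FP+FN)
= (197+191)/(453)
= 388/453 = 85.65%

85.65%


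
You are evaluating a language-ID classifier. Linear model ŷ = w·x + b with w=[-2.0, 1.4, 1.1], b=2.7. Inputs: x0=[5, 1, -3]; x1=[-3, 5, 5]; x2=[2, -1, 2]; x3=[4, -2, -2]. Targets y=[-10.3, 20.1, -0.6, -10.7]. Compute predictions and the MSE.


ŷ0 = (-2.0)·(5) + (1.4)·(1) + (1.1)·(-3) + 2.7 = -9.2
ŷ1 = (-2.0)·(-3) + (1.4)·(5) + (1.1)·(5) + 2.7 = 21.2
ŷ2 = (-2.0)·(2) + (1.4)·(-1) + (1.1)·(2) + 2.7 = -0.5
ŷ3 = (-2.0)·(4) + (1.4)·(-2) + (1.1)·(-2) + 2.7 = -10.3
errors² = [1.21, 1.21, 0.01, 0.16]
MSE = 2.5900/4 = 0.6475

0.6475


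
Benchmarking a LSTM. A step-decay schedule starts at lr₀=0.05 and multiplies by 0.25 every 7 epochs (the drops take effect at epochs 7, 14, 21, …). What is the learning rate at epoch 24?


n_drops = ⌊24/7⌋ = 3
lr = 0.05·0.25^3 = 0.05·0.015625 = 0.00078125

0.00078125


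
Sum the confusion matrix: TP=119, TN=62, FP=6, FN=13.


Total = TP + TN + FP + FN
= 119 + 62 + 6 + 13
= 200
(Predicted positive: 125, predicted negative: 75)

200


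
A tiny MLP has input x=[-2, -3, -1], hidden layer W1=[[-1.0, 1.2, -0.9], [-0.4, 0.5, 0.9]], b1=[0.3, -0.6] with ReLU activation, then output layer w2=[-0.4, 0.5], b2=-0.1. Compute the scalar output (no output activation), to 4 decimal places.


z1[0] = (-1.0)·(-2) + (1.2)·(-3) + (-0.9)·(-1) + 0.3 = -0.4
z1[1] = (-0.4)·(-2) + (0.5)·(-3) + (0.9)·(-1) - 0.6 = -2.2
h = ReLU(z1) = [0.0, 0.0]
output = (-0.4)·(0.0) + (0.5)·(0.0) - 0.1 = -0.1

-0.1


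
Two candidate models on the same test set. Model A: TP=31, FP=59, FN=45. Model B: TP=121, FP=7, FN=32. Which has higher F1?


Model A: P=31/90=0.3444, R=31/76=0.4079, F1=2PR/(P+R)=2TP/(2TP+FP+FN)=62/166=0.3735
Model B: P=121/128=0.9453, R=121/153=0.7908, F1=2PR/(P+R)=2TP/(2TP+FP+FN)=242/281=0.8612
0.3735 < 0.8612 → Model B

Model B


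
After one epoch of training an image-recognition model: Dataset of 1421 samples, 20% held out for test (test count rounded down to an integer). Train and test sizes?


Test = ⌊1421·20/100⌋ = 284
Train = 1421 - 284 = 1137

Train: 1137, Test: 284


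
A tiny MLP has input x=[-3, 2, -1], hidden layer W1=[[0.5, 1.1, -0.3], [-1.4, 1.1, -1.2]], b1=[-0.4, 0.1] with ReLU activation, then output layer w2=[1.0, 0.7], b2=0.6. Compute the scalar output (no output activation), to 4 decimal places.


z1[0] = (0.5)·(-3) + (1.1)·(2) + (-0.3)·(-1) - 0.4 = 0.6
z1[1] = (-1.4)·(-3) + (1.1)·(2) + (-1.2)·(-1) + 0.1 = 7.7
h = ReLU(z1) = [0.6, 7.7]
output = (1.0)·(0.6) + (0.7)·(7.7) + 0.6 = 6.59

6.59


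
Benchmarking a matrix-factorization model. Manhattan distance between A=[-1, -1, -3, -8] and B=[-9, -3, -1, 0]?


d = |-1+ 9| + |-1+ 3| + |-3+ 1| + |-8-0|
  = 8 + 2 + 2 + 8
  = 20

20


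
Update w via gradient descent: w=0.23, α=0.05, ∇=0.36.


w_new = w - α·∇
= 0.23 - 0.05·0.36
= 0.23 - 0.018
= 0.212

0.212


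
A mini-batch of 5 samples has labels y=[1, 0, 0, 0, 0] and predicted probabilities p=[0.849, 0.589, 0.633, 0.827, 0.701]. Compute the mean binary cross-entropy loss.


L[0] = -ln(0.849) = 0.1637
L[1] = -ln(1-0.589) = -ln(0.411) = 0.8892
L[2] = -ln(1-0.633) = -ln(0.367) = 1.0024
L[3] = -ln(1-0.827) = -ln(0.173) = 1.7545
L[4] = -ln(1-0.701) = -ln(0.299) = 1.2073
mean = (0.1637 + 0.8892 + 1.0024 + 1.7545 + 1.2073)/5 = 1.0034

1.0034


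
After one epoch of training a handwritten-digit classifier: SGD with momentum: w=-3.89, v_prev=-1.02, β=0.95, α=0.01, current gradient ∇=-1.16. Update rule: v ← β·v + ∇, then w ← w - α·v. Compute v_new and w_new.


v_new = 0.95·-1.02 - 1.16 = -0.969 - 1.16 = -2.129
w_new = -3.89 - 0.01·-2.129 = -3.89 + 0.02129 = -3.86871

v_new=-2.129, w_new=-3.86871


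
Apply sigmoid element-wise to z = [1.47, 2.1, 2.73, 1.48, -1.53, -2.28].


σ(1.47) = 1/(1+e^-1.47) = 0.8131
σ(2.1) = 1/(1+e^-2.1) = 0.8909
σ(2.73) = 1/(1+e^-2.73) = 0.9388
σ(1.48) = 1/(1+e^-1.48) = 0.8146
σ(-1.53) = 1/(1+e^1.53) = 0.178
σ(-2.28) = 1/(1+e^2.28) = 0.0928
result = [0.8131, 0.8909, 0.9388, 0.8146, 0.178, 0.0928]

[0.8131, 0.8909, 0.9388, 0.8146, 0.178, 0.0928]


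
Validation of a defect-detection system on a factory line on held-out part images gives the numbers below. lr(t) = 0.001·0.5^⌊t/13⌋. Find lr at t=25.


n_drops = ⌊25/13⌋ = 1
lr = 0.001·0.5^1 = 0.001·0.5 = 0.0005

0.0005


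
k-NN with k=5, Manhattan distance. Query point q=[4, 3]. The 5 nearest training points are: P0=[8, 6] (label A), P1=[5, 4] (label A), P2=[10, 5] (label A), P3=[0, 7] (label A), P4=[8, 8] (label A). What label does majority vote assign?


d(q,P0) = 7  (label A)
d(q,P1) = 2  (label A)
d(q,P2) = 8  (label A)
d(q,P3) = 8  (label A)
d(q,P4) = 9  (label A)
Votes: A=5, B=0
Majority → A

A


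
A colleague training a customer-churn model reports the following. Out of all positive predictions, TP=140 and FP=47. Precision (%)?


Precision = TP/(TP+FP)
= 140/(140+47)
= 140/187 = 74.87%

74.87%


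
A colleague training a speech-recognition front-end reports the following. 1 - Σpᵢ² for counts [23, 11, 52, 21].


Probabilities: [23/107, 11/107, 52/107, 21/107] ≈ [0.215, 0.1028, 0.486, 0.1963]
Σpᵢ² = (529 + 121 + 2704 + 441)/107² = 3795/11449
Gini = 1 - Σpᵢ² = 1 - 3795/11449 = 0.6685

0.6685


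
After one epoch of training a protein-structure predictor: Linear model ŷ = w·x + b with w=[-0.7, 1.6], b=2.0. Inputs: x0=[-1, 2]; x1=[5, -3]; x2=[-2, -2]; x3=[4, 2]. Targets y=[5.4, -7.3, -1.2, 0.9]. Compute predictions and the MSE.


ŷ0 = (-0.7)·(-1) + (1.6)·(2) + 2.0 = 5.9
ŷ1 = (-0.7)·(5) + (1.6)·(-3) + 2.0 = -6.3
ŷ2 = (-0.7)·(-2) + (1.6)·(-2) + 2.0 = 0.2
ŷ3 = (-0.7)·(4) + (1.6)·(2) + 2.0 = 2.4
errors² = [0.25, 1.0, 1.96, 2.25]
MSE = 5.4600/4 = 1.365

1.365


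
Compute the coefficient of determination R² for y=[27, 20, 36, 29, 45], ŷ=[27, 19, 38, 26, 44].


ȳ = 31.4
SS_res = Σ(y-ŷ)² = 15
SS_tot = Σ(y-ȳ)² = 361.2
R² = 1 - SS_res/SS_tot = 1 - 0.0415 = 0.9585

0.9585


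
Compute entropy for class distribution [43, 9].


Probabilities: [43/52, 9/52] ≈ [0.8269, 0.1731]
H = -((43/52)·log₂(43/52) + (9/52)·log₂(9/52))
  = 0.6647 bits

0.6647 bits


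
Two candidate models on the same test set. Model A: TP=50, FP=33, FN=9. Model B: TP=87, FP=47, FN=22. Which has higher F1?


Model A: P=50/83=0.6024, R=50/59=0.8475, F1=2PR/(P+R)=2TP/(2TP+FP+FN)=100/142=0.7042
Model B: P=87/134=0.6493, R=87/109=0.7982, F1=2PR/(P+R)=2TP/(2TP+FP+FN)=174/243=0.716
0.7042 < 0.716 → Model B

Model B


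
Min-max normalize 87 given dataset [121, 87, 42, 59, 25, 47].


min=25, max=121
(87-25)/(121-25) = 62/96 = 0.6458

0.6458


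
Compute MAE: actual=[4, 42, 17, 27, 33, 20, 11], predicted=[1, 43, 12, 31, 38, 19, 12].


Absolute errors: |4-1|=3, |42-43|=1, |17-12|=5, |27-31|=4, |33-38|=5, |20-19|=1, |11-12|=1
Sum = 20
MAE = 20/7 = 20/7

20/7


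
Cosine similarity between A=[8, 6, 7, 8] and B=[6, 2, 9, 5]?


A·B = 8·6 + 6·2 + 7·9 + 8·5 = 163
‖A‖ = √213 = 14.5945, ‖B‖ = √146 = 12.083
cos = 163/(√213·√146) = 163/√31098 = 0.9243

0.9243


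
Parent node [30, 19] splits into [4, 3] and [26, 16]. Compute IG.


Parent = [30, 19], H_parent = 0.9633
H_left = 0.9852 (n=7), H_right = 0.9587 (n=42)
H_children = (7/49)·0.9852 + (42/49)·0.9587 = 0.9625
IG = 0.9633 - 0.9625 = 0.0008

0.0008


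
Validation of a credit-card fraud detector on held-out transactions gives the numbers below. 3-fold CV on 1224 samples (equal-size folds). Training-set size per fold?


Fold size = 1224/3 = 408
Training per fold = 1224 - 408 = 816

816


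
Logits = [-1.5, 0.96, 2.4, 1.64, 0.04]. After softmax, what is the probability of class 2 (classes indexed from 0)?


Exponentials: e^-1.5=0.2231, e^0.96=2.6117, e^2.4=11.0232, e^1.64=5.1552, e^0.04=1.0408
Sum = 20.054
Softmax = [0.0111, 0.1302, 0.5497, 0.2571, 0.0519]
p[2] = 11.0232/20.054 = 0.5497

0.5497


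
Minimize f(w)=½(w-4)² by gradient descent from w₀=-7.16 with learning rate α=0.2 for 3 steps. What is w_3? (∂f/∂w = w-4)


step 1: grad = -7.16-4 = -11.16; w = -7.16 - 0.2·(-11.16) = -4.928
step 2: grad = -4.928-4 = -8.928; w = -4.928 - 0.2·(-8.928) = -3.1424
step 3: grad = -3.1424-4 = -7.1424; w = -3.1424 - 0.2·(-7.1424) = -1.71392

-1.71392


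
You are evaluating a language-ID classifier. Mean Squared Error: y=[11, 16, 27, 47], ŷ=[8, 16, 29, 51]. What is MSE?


Squared errors: (11-8)²=9, (16-16)²=0, (27-29)²=4, (47-51)²=16
Sum = 29
MSE = 29/4 = 29/4

29/4


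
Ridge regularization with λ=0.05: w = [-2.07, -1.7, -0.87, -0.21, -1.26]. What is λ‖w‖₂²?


‖w‖₂² = (-2.07)² + (-1.7)² + (-0.87)² + (-0.21)² + (-1.26)²
     = 4.2849 + 2.89 + 0.7569 + 0.0441 + 1.5876
     = 9.5635
λ·‖w‖₂² = 0.05·9.5635 = 0.478175

0.478175


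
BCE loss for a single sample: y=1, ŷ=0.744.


BCE = -[y·ln(p) + (1-y)·ln(1-p)]
= -1·ln(0.744) - 0
= -ln(0.744) = 0.2957

0.2957


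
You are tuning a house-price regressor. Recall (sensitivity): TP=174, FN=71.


Recall = TP/(TP+FN)
= 174/(174+71)
= 174/245 = 71.02%

71.02%


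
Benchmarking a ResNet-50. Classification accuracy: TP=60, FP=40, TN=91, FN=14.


Accuracy = (TP+TN)/(TP+TN+FP+FN)
= (60+91)/(205)
= 151/205 = 73.66%

73.66%


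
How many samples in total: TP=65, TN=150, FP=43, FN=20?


Total = TP + TN + FP + FN
= 65 + 150 + 43 + 20
= 278
(Predicted positive: 108, predicted negative: 170)

278


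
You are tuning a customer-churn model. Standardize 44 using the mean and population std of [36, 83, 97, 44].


μ = 65, σ = 25.6418
z = (44 - 65)/25.6418 = -0.819

-0.819


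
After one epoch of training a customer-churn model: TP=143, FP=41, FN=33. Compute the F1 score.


Precision = 143/184 = 0.7772
Recall = 143/176 = 0.8125
F1 = 2·P·R/(P+R) = 2·TP/(2·TP+FP+FN) = 286/(286+41+33) = 286/360 = 0.7944

0.7944


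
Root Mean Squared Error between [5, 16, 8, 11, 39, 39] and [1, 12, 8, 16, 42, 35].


MSE = 82/6 = 13.6667
RMSE = √(82/6) = 3.6968

3.6968


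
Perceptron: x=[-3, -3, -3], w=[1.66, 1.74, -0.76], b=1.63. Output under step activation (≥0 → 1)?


z = (-3)·(1.66) + (-3)·(1.74) + (-3)·(-0.76) + 1.63
  = -6.29
step(z) = 0 (z<0)

0


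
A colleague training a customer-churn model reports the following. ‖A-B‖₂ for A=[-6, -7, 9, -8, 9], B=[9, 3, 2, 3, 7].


d = √((-6-9)² + (-7-3)² + (9-2)² + (-8-3)² + (9-7)²)
  = √(225 + 100 + 49 + 121 + 4)
  = √499 = 22.3383

22.3383


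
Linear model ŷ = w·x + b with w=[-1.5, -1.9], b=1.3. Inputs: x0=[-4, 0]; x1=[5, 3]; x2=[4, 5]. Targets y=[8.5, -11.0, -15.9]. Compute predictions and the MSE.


ŷ0 = (-1.5)·(-4) + (-1.9)·(0) + 1.3 = 7.3
ŷ1 = (-1.5)·(5) + (-1.9)·(3) + 1.3 = -11.9
ŷ2 = (-1.5)·(4) + (-1.9)·(5) + 1.3 = -14.2
errors² = [1.44, 0.81, 2.89]
MSE = 5.1400/3 = 1.7133

1.7133


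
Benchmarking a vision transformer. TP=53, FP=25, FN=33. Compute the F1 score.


Precision = 53/78 = 0.6795
Recall = 53/86 = 0.6163
F1 = 2·P·R/(P+R) = 2·TP/(2·TP+FP+FN) = 106/(106+25+33) = 106/164 = 0.6463

0.6463


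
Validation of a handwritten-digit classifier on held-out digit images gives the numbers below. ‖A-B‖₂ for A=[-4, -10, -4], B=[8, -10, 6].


d = √((-4-8)² + (-10+ 10)² + (-4-6)²)
  = √(144 + 0 + 100)
  = √244 = 15.6205

15.6205


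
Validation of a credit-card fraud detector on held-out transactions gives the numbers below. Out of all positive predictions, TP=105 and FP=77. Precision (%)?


Precision = TP/(TP+FP)
= 105/(105+77)
= 105/182 = 57.69%

57.69%


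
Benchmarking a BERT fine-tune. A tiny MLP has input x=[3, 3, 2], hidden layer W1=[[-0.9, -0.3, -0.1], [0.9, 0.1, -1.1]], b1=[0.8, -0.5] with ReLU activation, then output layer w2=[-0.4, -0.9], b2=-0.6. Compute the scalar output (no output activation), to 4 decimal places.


z1[0] = (-0.9)·(3) + (-0.3)·(3) + (-0.1)·(2) + 0.8 = -3.0
z1[1] = (0.9)·(3) + (0.1)·(3) + (-1.1)·(2) - 0.5 = 0.3
h = ReLU(z1) = [0.0, 0.3]
output = (-0.4)·(0.0) + (-0.9)·(0.3) - 0.6 = -0.87

-0.87


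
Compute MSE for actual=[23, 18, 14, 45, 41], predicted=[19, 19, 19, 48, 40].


Squared errors: (23-19)²=16, (18-19)²=1, (14-19)²=25, (45-48)²=9, (41-40)²=1
Sum = 52
MSE = 52/5 = 52/5

52/5


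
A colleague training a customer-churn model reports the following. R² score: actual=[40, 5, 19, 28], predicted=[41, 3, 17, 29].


ȳ = 23
SS_res = Σ(y-ŷ)² = 10
SS_tot = Σ(y-ȳ)² = 654
R² = 1 - SS_res/SS_tot = 1 - 0.0153 = 0.9847

0.9847


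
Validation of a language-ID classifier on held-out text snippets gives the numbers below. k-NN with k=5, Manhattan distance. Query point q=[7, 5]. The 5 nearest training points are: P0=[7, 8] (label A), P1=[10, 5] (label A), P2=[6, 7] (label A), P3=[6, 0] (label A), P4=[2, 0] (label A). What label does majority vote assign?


d(q,P0) = 3  (label A)
d(q,P1) = 3  (label A)
d(q,P2) = 3  (label A)
d(q,P3) = 6  (label A)
d(q,P4) = 10  (label A)
Votes: A=5, B=0
Majority → A

A


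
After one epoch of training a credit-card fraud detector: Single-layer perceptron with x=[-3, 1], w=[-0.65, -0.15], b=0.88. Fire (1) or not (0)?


z = (-3)·(-0.65) + (1)·(-0.15) + 0.88
  = 2.68
step(z) = 1 (z≥0)

1


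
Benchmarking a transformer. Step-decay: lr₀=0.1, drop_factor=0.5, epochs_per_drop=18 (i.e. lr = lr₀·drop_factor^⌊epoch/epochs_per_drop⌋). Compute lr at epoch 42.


n_drops = ⌊42/18⌋ = 2
lr = 0.1·0.5^2 = 0.1·0.25 = 0.025

0.025


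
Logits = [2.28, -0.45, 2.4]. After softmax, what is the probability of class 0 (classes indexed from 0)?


Exponentials: e^2.28=9.7767, e^-0.45=0.6376, e^2.4=11.0232
Sum = 21.4375
Softmax = [0.4561, 0.0297, 0.5142]
p[0] = 9.7767/21.4375 = 0.4561

0.4561


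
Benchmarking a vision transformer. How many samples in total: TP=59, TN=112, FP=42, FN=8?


Total = TP + TN + FP + FN
= 59 + 112 + 42 + 8
= 221
(Predicted positive: 101, predicted negative: 120)

221


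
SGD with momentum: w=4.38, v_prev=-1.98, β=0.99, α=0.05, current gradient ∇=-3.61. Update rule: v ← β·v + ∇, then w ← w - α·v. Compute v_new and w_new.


v_new = 0.99·-1.98 - 3.61 = -1.9602 - 3.61 = -5.5702
w_new = 4.38 - 0.05·-5.5702 = 4.38 + 0.27851 = 4.65851

v_new=-5.5702, w_new=4.65851


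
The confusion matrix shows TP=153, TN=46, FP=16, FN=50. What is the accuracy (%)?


Accuracy = (TP+TN)/(TP+TN+FP+FN)
= (153+46)/(265)
= 199/265 = 75.09%

75.09%


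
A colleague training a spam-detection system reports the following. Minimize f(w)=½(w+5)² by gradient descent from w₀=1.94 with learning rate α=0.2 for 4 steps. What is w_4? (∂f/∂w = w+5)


step 1: grad = 1.94+5 = 6.94; w = 1.94 - 0.2·(6.94) = 0.552
step 2: grad = 0.552+5 = 5.552; w = 0.552 - 0.2·(5.552) = -0.5584
step 3: grad = -0.5584+5 = 4.4416; w = -0.5584 - 0.2·(4.4416) = -1.44672
step 4: grad = -1.44672+5 = 3.55328; w = -1.44672 - 0.2·(3.55328) = -2.157376

-2.157376


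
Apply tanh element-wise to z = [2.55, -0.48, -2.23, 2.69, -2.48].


tanh(2.55) = 0.9879
tanh(-0.48) = -0.4462
tanh(-2.23) = -0.9771
tanh(2.69) = 0.9908
tanh(-2.48) = -0.9861
result = [0.9879, -0.4462, -0.9771, 0.9908, -0.9861]

[0.9879, -0.4462, -0.9771, 0.9908, -0.9861]


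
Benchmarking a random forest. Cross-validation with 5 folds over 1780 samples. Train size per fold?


Fold size = 1780/5 = 356
Training per fold = 1780 - 356 = 1424

1424


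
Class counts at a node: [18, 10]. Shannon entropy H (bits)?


Probabilities: [18/28, 10/28] ≈ [0.6429, 0.3571]
H = -((18/28)·log₂(18/28) + (10/28)·log₂(10/28))
  = 0.9403 bits

0.9403 bits


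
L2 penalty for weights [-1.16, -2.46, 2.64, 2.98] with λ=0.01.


‖w‖₂² = (-1.16)² + (-2.46)² + (2.64)² + (2.98)²
     = 1.3456 + 6.0516 + 6.9696 + 8.8804
     = 23.2472
λ·‖w‖₂² = 0.01·23.2472 = 0.232472

0.232472


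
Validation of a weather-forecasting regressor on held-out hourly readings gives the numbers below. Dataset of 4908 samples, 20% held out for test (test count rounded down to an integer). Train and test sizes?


Test = ⌊4908·20/100⌋ = 981
Train = 4908 - 981 = 3927

Train: 3927, Test: 981


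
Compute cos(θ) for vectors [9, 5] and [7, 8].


A·B = 9·7 + 5·8 = 103
‖A‖ = √106 = 10.2956, ‖B‖ = √113 = 10.6301
cos = 103/(√106·√113) = 103/√11978 = 0.9411

0.9411


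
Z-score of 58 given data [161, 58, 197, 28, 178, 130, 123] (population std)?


μ = 125, σ = 57.5897
z = (58 - 125)/57.5897 = -1.1634

-1.1634


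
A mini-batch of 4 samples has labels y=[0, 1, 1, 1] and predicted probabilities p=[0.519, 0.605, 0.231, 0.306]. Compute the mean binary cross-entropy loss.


L[0] = -ln(1-0.519) = -ln(0.481) = 0.7319
L[1] = -ln(0.605) = 0.5025
L[2] = -ln(0.231) = 1.4653
L[3] = -ln(0.306) = 1.1842
mean = (0.7319 + 0.5025 + 1.4653 + 1.1842)/4 = 0.971

0.971


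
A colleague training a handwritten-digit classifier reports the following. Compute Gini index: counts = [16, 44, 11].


Probabilities: [16/71, 44/71, 11/71] ≈ [0.2254, 0.6197, 0.1549]
Σpᵢ² = (256 + 1936 + 121)/71² = 2313/5041
Gini = 1 - Σpᵢ² = 1 - 2313/5041 = 0.5412

0.5412


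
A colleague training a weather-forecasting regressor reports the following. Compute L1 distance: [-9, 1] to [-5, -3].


d = |-9+ 5| + |1+ 3|
  = 4 + 4
  = 8

8


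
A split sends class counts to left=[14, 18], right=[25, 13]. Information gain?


Parent = [39, 31], H_parent = 0.9906
H_left = 0.9887 (n=32), H_right = 0.9268 (n=38)
H_children = (32/70)·0.9887 + (38/70)·0.9268 = 0.9551
IG = 0.9906 - 0.9551 = 0.0355

0.0355


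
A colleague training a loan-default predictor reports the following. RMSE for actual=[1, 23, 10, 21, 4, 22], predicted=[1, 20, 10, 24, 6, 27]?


MSE = 47/6 = 7.8333
RMSE = √(47/6) = 2.7988

2.7988


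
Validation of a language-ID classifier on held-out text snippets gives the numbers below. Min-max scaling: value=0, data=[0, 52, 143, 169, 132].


min=0, max=169
(0-0)/(169-0) = 0/169 = 0.0

0.0


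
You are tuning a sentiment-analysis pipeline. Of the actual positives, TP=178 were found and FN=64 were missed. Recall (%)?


Recall = TP/(TP+FN)
= 178/(178+64)
= 178/242 = 73.55%

73.55%


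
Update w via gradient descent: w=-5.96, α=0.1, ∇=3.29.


w_new = w - α·∇
= -5.96 - 0.1·3.29
= -5.96 - 0.329
= -6.289

-6.289


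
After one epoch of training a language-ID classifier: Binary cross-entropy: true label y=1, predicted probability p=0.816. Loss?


BCE = -[y·ln(p) + (1-y)·ln(1-p)]
= -1·ln(0.816) - 0
= -ln(0.816) = 0.2033

0.2033


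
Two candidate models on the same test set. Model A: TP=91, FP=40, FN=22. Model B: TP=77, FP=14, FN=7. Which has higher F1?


Model A: P=91/131=0.6947, R=91/113=0.8053, F1=2PR/(P+R)=2TP/(2TP+FP+FN)=182/244=0.7459
Model B: P=77/91=0.8462, R=77/84=0.9167, F1=2PR/(P+R)=2TP/(2TP+FP+FN)=154/175=0.88
0.7459 < 0.88 → Model B

Model B


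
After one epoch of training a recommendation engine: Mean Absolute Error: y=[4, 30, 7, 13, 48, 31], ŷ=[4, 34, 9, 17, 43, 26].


Absolute errors: |4-4|=0, |30-34|=4, |7-9|=2, |13-17|=4, |48-43|=5, |31-26|=5
Sum = 20
MAE = 20/6 = 10/3

10/3


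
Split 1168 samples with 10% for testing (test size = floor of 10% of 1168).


Test = ⌊1168·10/100⌋ = 116
Train = 1168 - 116 = 1052

Train: 1052, Test: 116


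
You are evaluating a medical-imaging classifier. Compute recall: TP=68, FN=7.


Recall = TP/(TP+FN)
= 68/(68+7)
= 68/75 = 90.67%

90.67%


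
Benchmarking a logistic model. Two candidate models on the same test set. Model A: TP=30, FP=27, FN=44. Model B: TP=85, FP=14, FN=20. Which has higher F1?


Model A: P=30/57=0.5263, R=30/74=0.4054, F1=2PR/(P+R)=2TP/(2TP+FP+FN)=60/131=0.458
Model B: P=85/99=0.8586, R=85/105=0.8095, F1=2PR/(P+R)=2TP/(2TP+FP+FN)=170/204=0.8333
0.458 < 0.8333 → Model B

Model B


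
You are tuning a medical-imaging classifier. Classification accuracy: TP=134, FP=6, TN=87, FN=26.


Accuracy = (TP+TN)/(TP+TN+FP+FN)
= (134+87)/(253)
= 221/253 = 87.35%

87.35%


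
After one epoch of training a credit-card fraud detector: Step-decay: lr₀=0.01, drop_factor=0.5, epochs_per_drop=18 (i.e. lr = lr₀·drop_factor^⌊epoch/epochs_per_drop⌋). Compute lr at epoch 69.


n_drops = ⌊69/18⌋ = 3
lr = 0.01·0.5^3 = 0.01·0.125 = 0.00125

0.00125


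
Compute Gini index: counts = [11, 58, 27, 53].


Probabilities: [11/149, 58/149, 27/149, 53/149] ≈ [0.0738, 0.3893, 0.1812, 0.3557]
Σpᵢ² = (121 + 3364 + 729 + 2809)/149² = 7023/22201
Gini = 1 - Σpᵢ² = 1 - 7023/22201 = 0.6837

0.6837


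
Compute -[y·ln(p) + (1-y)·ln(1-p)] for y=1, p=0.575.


BCE = -[y·ln(p) + (1-y)·ln(1-p)]
= -1·ln(0.575) - 0
= -ln(0.575) = 0.5534

0.5534


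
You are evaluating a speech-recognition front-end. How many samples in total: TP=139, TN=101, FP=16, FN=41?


Total = TP + TN + FP + FN
= 139 + 101 + 16 + 41
= 297
(Predicted positive: 155, predicted negative: 142)

297


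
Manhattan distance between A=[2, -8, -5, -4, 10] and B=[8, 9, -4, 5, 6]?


d = |2-8| + |-8-9| + |-5+ 4| + |-4-5| + |10-6|
  = 6 + 17 + 1 + 9 + 4
  = 37

37


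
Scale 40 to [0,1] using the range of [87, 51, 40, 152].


min=40, max=152
(40-40)/(152-40) = 0/112 = 0.0

0.0


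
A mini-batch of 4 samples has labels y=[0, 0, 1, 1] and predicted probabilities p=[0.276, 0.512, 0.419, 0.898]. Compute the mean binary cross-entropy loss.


L[0] = -ln(1-0.276) = -ln(0.724) = 0.323
L[1] = -ln(1-0.512) = -ln(0.488) = 0.7174
L[2] = -ln(0.419) = 0.8699
L[3] = -ln(0.898) = 0.1076
mean = (0.323 + 0.7174 + 0.8699 + 0.1076)/4 = 0.5045

0.5045


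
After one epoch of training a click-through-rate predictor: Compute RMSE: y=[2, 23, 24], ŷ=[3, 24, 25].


MSE = 3/3 = 1
RMSE = √(3/3) = 1.0

1.0


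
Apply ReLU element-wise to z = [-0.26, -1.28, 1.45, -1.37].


ReLU(-0.26) = max(0, -0.26) = 0.0
ReLU(-1.28) = max(0, -1.28) = 0.0
ReLU(1.45) = max(0, 1.45) = 1.45
ReLU(-1.37) = max(0, -1.37) = 0.0
result = [0.0, 0.0, 1.45, 0.0]

[0.0, 0.0, 1.45, 0.0]


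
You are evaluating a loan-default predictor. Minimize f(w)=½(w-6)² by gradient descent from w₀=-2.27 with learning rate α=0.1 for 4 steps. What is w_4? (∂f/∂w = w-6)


step 1: grad = -2.27-6 = -8.27; w = -2.27 - 0.1·(-8.27) = -1.443
step 2: grad = -1.443-6 = -7.443; w = -1.443 - 0.1·(-7.443) = -0.6987
step 3: grad = -0.6987-6 = -6.6987; w = -0.6987 - 0.1·(-6.6987) = -0.02883
step 4: grad = -0.02883-6 = -6.02883; w = -0.02883 - 0.1·(-6.02883) = 0.574053

0.574053


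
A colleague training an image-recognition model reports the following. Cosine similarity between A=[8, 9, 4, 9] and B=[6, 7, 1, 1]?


A·B = 8·6 + 9·7 + 4·1 + 9·1 = 124
‖A‖ = √242 = 15.5563, ‖B‖ = √87 = 9.3274
cos = 124/(√242·√87) = 124/√21054 = 0.8546

0.8546


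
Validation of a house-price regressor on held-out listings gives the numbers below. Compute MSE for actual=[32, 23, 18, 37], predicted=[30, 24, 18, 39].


Squared errors: (32-30)²=4, (23-24)²=1, (18-18)²=0, (37-39)²=4
Sum = 9
MSE = 9/4 = 9/4

9/4


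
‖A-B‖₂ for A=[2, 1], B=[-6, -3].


d = √((2+ 6)² + (1+ 3)²)
  = √(64 + 16)
  = √80 = 8.9443

8.9443


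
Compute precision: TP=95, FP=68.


Precision = TP/(TP+FP)
= 95/(95+68)
= 95/163 = 58.28%

58.28%


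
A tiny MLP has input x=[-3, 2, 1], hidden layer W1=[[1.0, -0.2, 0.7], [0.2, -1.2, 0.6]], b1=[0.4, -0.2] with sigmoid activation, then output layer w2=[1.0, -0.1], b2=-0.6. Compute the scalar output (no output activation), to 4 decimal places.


z1[0] = (1.0)·(-3) + (-0.2)·(2) + (0.7)·(1) + 0.4 = -2.3
z1[1] = (0.2)·(-3) + (-1.2)·(2) + (0.6)·(1) - 0.2 = -2.6
h = sigmoid(z1) = [0.0911, 0.0691]
output = (1.0)·(0.0911) + (-0.1)·(0.0691) - 0.6 = -0.5158

-0.5158


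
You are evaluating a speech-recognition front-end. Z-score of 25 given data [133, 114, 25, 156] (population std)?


μ = 107, σ = 49.6236
z = (25 - 107)/49.6236 = -1.6524

-1.6524


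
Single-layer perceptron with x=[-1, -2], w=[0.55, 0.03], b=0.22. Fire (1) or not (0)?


z = (-1)·(0.55) + (-2)·(0.03) + 0.22
  = -0.39
step(z) = 0 (z<0)

0


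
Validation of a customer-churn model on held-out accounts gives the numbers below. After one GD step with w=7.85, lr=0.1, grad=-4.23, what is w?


w_new = w - α·∇
= 7.85 - 0.1·-4.23
= 7.85 + 0.423
= 8.273

8.273


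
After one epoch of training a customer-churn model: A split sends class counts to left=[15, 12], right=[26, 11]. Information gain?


Parent = [41, 23], H_parent = 0.9422
H_left = 0.9911 (n=27), H_right = 0.878 (n=37)
H_children = (27/64)·0.9911 + (37/64)·0.878 = 0.9257
IG = 0.9422 - 0.9257 = 0.0165

0.0165


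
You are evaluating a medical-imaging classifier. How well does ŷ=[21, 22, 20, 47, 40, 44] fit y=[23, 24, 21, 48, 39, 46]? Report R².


ȳ = 33.5
SS_res = Σ(y-ŷ)² = 15
SS_tot = Σ(y-ȳ)² = 753.5
R² = 1 - SS_res/SS_tot = 1 - 0.0199 = 0.9801

0.9801


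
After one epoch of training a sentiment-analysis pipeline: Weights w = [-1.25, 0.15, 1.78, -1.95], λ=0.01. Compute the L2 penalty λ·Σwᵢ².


‖w‖₂² = (-1.25)² + (0.15)² + (1.78)² + (-1.95)²
     = 1.5625 + 0.0225 + 3.1684 + 3.8025
     = 8.5559
λ·‖w‖₂² = 0.01·8.5559 = 0.085559

0.085559


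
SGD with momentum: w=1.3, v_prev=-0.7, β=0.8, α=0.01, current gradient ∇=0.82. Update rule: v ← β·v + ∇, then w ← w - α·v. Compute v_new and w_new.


v_new = 0.8·-0.7 + 0.82 = -0.56 + 0.82 = 0.26
w_new = 1.3 - 0.01·0.26 = 1.3 - 0.0026 = 1.2974

v_new=0.26, w_new=1.2974


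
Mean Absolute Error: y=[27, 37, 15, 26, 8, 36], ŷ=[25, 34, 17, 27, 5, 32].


Absolute errors: |27-25|=2, |37-34|=3, |15-17|=2, |26-27|=1, |8-5|=3, |36-32|=4
Sum = 15
MAE = 15/6 = 5/2

5/2


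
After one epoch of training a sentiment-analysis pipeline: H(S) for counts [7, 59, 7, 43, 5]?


Probabilities: [7/121, 59/121, 7/121, 43/121, 5/121] ≈ [0.0579, 0.4876, 0.0579, 0.3554, 0.0413]
H = -((7/121)·log₂(7/121) + (59/121)·log₂(59/121) + (7/121)·log₂(7/121) + (43/121)·log₂(43/121) + (5/121)·log₂(5/121))
  = 1.7014 bits

1.7014 bits


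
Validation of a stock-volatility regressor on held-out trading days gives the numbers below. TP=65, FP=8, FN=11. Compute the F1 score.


Precision = 65/73 = 0.8904
Recall = 65/76 = 0.8553
F1 = 2·P·R/(P+R) = 2·TP/(2·TP+FP+FN) = 130/(130+8+11) = 130/149 = 0.8725

0.8725


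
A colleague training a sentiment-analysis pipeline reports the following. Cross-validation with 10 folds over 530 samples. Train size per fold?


Fold size = 530/10 = 53
Training per fold = 530 - 53 = 477

477


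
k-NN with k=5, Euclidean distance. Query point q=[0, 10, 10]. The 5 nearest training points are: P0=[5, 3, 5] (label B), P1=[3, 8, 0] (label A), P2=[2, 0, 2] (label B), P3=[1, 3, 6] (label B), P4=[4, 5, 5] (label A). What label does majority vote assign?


d(q,P0) = 9.9499  (label B)
d(q,P1) = 10.6301  (label A)
d(q,P2) = 12.9615  (label B)
d(q,P3) = 8.124  (label B)
d(q,P4) = 8.124  (label A)
Votes: A=2, B=3
Majority → B

B


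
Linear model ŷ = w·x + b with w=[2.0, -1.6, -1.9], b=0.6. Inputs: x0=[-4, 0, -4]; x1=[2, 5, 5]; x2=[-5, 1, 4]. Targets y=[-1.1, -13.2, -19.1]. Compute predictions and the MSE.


ŷ0 = (2.0)·(-4) + (-1.6)·(0) + (-1.9)·(-4) + 0.6 = 0.2
ŷ1 = (2.0)·(2) + (-1.6)·(5) + (-1.9)·(5) + 0.6 = -12.9
ŷ2 = (2.0)·(-5) + (-1.6)·(1) + (-1.9)·(4) + 0.6 = -18.6
errors² = [1.69, 0.09, 0.25]
MSE = 2.0300/3 = 0.6767

0.6767


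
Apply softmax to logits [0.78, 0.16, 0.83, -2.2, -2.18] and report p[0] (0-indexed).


Exponentials: e^0.78=2.1815, e^0.16=1.1735, e^0.83=2.2933, e^-2.2=0.1108, e^-2.18=0.113
Sum = 5.8721
Softmax = [0.3715, 0.1998, 0.3905, 0.0189, 0.0193]
p[0] = 2.1815/5.8721 = 0.3715

0.3715


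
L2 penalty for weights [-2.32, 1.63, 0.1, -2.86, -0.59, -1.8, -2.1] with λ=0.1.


‖w‖₂² = (-2.32)² + (1.63)² + (0.1)² + (-2.86)² + (-0.59)² + (-1.8)² + (-2.1)²
     = 5.3824 + 2.6569 + 0.01 + 8.1796 + 0.3481 + 3.24 + 4.41
     = 24.227
λ·‖w‖₂² = 0.1·24.227 = 2.4227

2.4227


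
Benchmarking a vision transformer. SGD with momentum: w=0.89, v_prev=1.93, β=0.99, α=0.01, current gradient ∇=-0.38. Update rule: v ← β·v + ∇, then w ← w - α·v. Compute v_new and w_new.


v_new = 0.99·1.93 - 0.38 = 1.9107 - 0.38 = 1.5307
w_new = 0.89 - 0.01·1.5307 = 0.89 - 0.015307 = 0.874693

v_new=1.5307, w_new=0.874693


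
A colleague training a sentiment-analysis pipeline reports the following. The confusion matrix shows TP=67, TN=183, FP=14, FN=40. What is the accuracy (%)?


Accuracy = (TP+TN)/(TP+TN+FP+FN)
= (67+183)/(304)
= 250/304 = 82.24%

82.24%
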